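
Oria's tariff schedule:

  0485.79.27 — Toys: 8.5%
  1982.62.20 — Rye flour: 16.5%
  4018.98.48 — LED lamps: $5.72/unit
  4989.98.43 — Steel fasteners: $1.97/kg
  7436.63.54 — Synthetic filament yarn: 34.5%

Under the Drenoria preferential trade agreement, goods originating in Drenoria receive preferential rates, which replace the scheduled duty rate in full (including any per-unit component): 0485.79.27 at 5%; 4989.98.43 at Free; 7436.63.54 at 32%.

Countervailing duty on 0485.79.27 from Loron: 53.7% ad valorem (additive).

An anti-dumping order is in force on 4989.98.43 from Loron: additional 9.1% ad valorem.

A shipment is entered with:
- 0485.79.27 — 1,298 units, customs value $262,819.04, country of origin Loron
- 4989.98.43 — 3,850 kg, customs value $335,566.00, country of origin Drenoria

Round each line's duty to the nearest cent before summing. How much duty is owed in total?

$163,473.44

Line 1 (0485.79.27, Loron, 1,298 units, $262,819.04):
Base rate for 0485.79.27 is 8.5%.
0485.79.27 has an FTA preferential rate, but origin Loron is not Drenoria; base rate stands.
Additional duty on 0485.79.27 from Loron: +53.7%. Applied ad valorem rate: 8.5% + 53.7% = 62.2%.
Duty = $262,819.04 × 62.2% = $163,473.44.
Line 2 (4989.98.43, Drenoria, 3,850 kg, $335,566.00):
Base rate for 4989.98.43 is $1.97/kg.
Origin Drenoria qualifies under the Oria–Drenoria agreement and 4989.98.43 is covered: preferential rate Free applies instead.
The additional-duty order on 4989.98.43 targets Loron, not Drenoria; it does not apply.
Duty = $335,566.00 × 0% = $0.00.
Total = $163,473.44 + $0.00 = $163,473.44.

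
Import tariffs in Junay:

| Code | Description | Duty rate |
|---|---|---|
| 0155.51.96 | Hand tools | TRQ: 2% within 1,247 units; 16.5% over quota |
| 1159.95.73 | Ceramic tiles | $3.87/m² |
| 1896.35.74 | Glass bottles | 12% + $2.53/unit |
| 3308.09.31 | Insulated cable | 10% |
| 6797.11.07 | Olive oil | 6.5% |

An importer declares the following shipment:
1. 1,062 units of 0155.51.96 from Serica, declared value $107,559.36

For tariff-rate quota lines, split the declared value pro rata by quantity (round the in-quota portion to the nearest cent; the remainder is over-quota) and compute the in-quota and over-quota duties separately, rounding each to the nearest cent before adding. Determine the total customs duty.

$2,151.19

Line 1 (0155.51.96, Serica, 1,062 units, $107,559.36):
Code 0155.51.96 is under a tariff-rate quota (threshold 1,247 units). Quantity 1,062 units is within the quota, so the in-quota rate 2% applies to the full value.
Duty = $107,559.36 × 2% = $2,151.19.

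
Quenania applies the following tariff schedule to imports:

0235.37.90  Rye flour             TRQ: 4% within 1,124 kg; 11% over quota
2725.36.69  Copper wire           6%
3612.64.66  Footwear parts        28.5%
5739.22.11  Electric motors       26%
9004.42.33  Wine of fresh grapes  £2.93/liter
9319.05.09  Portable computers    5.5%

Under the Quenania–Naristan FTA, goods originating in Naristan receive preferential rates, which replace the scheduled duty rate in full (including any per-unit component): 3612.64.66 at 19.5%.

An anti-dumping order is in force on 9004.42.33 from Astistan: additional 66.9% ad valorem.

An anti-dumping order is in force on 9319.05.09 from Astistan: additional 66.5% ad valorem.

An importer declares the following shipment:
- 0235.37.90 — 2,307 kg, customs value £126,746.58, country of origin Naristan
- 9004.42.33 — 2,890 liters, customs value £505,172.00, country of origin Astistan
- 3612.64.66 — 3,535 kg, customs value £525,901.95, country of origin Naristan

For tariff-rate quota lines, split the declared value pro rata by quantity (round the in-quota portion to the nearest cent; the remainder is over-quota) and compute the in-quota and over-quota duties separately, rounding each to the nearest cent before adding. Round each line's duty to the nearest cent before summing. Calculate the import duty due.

Line 1 (0235.37.90, Naristan, 2,307 kg, £126,746.58):
Code 0235.37.90 is under a tariff-rate quota (threshold 1,124 kg). In-quota: 1,124 kg at 4%; over-quota: 1,183 kg at 11%.
Pro-rata value split: in-quota = £126,746.58 × 1,124/2,307 = £61,752.56; over-quota = £126,746.58 − £61,752.56 = £64,994.02.
In-quota duty = £61,752.56 × 4% = £2,470.10. Over-quota duty = £64,994.02 × 11% = £7,149.34.
Line duty = £2,470.10 + £7,149.34 = £9,619.44.
Line 2 (9004.42.33, Astistan, 2,890 liters, £505,172.00):
Base rate for 9004.42.33 is £2.93/liter.
Additional duty on 9004.42.33 from Astistan: +66.9% ad valorem. Applied ad valorem rate = 66.9%.
Duty = £505,172.00 × 66.9% + 2,890 × £2.93 = £346,427.77.
Line 3 (3612.64.66, Naristan, 3,535 kg, £525,901.95):
Base rate for 3612.64.66 is 28.5%.
Origin Naristan qualifies under the Quenania–Naristan agreement and 3612.64.66 is covered: preferential rate 19.5% applies instead.
Duty = £525,901.95 × 19.5% = £102,550.88.
Total = £9,619.44 + £346,427.77 + £102,550.88 = £458,598.09.

£458,598.09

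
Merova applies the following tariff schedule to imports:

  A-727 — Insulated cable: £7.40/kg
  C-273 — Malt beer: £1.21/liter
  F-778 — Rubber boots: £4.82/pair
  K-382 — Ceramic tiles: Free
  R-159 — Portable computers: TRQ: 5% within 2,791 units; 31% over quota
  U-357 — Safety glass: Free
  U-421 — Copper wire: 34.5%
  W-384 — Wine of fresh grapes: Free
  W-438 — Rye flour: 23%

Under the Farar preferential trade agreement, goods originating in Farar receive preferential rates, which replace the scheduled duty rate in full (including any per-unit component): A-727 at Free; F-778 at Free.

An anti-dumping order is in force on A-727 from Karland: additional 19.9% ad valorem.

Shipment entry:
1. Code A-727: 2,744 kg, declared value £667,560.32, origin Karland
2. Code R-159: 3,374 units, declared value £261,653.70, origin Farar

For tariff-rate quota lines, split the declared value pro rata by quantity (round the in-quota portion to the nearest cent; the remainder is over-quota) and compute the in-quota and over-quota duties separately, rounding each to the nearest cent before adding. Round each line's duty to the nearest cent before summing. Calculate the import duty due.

£177,987.81

Line 1 (A-727, Karland, 2,744 kg, £667,560.32):
Base rate for A-727 is £7.40/kg.
A-727 has an FTA preferential rate, but origin Karland is not Farar; base rate stands.
Additional duty on A-727 from Karland: +19.9% ad valorem. Applied ad valorem rate = 19.9%.
Duty = £667,560.32 × 19.9% + 2,744 × £7.40 = £153,150.10.
Line 2 (R-159, Farar, 3,374 units, £261,653.70):
Code R-159 is under a tariff-rate quota (threshold 2,791 units). In-quota: 2,791 units at 5%; over-quota: 583 units at 31%.
Pro-rata value split: in-quota = £261,653.70 × 2,791/3,374 = £216,442.05; over-quota = £261,653.70 − £216,442.05 = £45,211.65.
In-quota duty = £216,442.05 × 5% = £10,822.10. Over-quota duty = £45,211.65 × 31% = £14,015.61.
Line duty = £10,822.10 + £14,015.61 = £24,837.71.
Total = £153,150.10 + £24,837.71 = £177,987.81.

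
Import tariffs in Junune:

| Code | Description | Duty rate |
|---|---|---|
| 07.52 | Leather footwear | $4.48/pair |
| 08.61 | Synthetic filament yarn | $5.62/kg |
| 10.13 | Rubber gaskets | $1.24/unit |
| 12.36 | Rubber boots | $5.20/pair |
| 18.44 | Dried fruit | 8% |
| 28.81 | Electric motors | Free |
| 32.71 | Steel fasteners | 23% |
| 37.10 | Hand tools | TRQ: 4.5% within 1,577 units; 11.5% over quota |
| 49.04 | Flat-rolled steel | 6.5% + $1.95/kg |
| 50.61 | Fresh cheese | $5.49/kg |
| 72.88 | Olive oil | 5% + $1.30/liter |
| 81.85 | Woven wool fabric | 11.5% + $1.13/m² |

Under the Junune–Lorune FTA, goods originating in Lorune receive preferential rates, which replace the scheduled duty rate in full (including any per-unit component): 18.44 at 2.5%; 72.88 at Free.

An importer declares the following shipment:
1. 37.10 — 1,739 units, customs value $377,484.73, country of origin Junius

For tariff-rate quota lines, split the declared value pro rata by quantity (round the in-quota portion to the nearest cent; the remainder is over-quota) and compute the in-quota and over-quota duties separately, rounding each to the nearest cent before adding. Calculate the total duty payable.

$19,448.38

Line 1 (37.10, Junius, 1,739 units, $377,484.73):
Code 37.10 is under a tariff-rate quota (threshold 1,577 units). In-quota: 1,577 units at 4.5%; over-quota: 162 units at 11.5%.
Pro-rata value split: in-quota = $377,484.73 × 1,577/1,739 = $342,319.39; over-quota = $377,484.73 − $342,319.39 = $35,165.34.
In-quota duty = $342,319.39 × 4.5% = $15,404.37. Over-quota duty = $35,165.34 × 11.5% = $4,044.01.
Line duty = $15,404.37 + $4,044.01 = $19,448.38.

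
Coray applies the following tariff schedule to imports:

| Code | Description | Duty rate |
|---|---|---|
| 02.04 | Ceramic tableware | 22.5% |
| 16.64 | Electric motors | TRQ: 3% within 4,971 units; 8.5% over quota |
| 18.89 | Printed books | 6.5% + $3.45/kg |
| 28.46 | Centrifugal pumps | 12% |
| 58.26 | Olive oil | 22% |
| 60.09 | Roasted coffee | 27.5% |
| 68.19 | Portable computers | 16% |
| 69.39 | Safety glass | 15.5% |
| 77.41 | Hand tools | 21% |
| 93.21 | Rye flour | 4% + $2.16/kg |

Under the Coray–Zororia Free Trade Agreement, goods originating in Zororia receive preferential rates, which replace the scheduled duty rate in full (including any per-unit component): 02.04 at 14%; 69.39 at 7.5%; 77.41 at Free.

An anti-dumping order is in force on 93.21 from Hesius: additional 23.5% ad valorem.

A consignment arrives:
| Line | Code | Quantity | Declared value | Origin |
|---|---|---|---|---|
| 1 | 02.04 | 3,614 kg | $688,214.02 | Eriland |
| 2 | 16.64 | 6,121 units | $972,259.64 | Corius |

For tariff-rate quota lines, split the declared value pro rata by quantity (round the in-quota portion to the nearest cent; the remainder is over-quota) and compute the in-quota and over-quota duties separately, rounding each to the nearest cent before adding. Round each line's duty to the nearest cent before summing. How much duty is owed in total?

$194,062.57

Line 1 (02.04, Eriland, 3,614 kg, $688,214.02):
Base rate for 02.04 is 22.5%.
02.04 has an FTA preferential rate, but origin Eriland is not Zororia; base rate stands.
Duty = $688,214.02 × 22.5% = $154,848.15.
Line 2 (16.64, Corius, 6,121 units, $972,259.64):
Code 16.64 is under a tariff-rate quota (threshold 4,971 units). In-quota: 4,971 units at 3%; over-quota: 1,150 units at 8.5%.
Pro-rata value split: in-quota = $972,259.64 × 4,971/6,121 = $789,593.64; over-quota = $972,259.64 − $789,593.64 = $182,666.00.
In-quota duty = $789,593.64 × 3% = $23,687.81. Over-quota duty = $182,666.00 × 8.5% = $15,526.61.
Line duty = $23,687.81 + $15,526.61 = $39,214.42.
Total = $154,848.15 + $39,214.42 = $194,062.57.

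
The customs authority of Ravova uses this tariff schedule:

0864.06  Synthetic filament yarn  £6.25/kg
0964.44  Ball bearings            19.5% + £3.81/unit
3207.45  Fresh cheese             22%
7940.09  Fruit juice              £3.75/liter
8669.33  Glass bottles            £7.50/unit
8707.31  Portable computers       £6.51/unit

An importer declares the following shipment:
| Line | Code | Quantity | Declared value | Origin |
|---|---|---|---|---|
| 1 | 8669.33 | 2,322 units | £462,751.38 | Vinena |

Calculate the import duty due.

£17,415.00

Line 1 (8669.33, Vinena, 2,322 units, £462,751.38):
Base rate for 8669.33 is £7.50/unit.
Duty = 2,322 × £7.50 = £17,415.00.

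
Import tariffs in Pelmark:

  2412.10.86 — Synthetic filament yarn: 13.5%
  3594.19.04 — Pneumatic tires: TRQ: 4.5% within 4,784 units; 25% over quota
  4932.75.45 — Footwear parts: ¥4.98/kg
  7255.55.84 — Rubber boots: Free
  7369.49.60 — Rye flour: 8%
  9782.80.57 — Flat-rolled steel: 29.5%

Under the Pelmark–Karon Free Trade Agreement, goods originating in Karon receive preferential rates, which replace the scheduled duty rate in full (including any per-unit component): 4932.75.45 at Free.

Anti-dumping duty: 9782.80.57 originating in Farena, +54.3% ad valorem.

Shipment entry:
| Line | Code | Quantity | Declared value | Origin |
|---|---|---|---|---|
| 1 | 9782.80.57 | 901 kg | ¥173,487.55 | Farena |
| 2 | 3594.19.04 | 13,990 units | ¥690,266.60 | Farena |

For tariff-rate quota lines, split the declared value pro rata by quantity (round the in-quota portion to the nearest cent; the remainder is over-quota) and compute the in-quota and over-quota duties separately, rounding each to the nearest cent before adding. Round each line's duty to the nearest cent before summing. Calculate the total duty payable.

Line 1 (9782.80.57, Farena, 901 kg, ¥173,487.55):
Base rate for 9782.80.57 is 29.5%.
Additional duty on 9782.80.57 from Farena: +54.3%. Applied ad valorem rate: 29.5% + 54.3% = 83.8%.
Duty = ¥173,487.55 × 83.8% = ¥145,382.57.
Line 2 (3594.19.04, Farena, 13,990 units, ¥690,266.60):
Code 3594.19.04 is under a tariff-rate quota (threshold 4,784 units). In-quota: 4,784 units at 4.5%; over-quota: 9,206 units at 25%.
Pro-rata value split: in-quota = ¥690,266.60 × 4,784/13,990 = ¥236,042.56; over-quota = ¥690,266.60 − ¥236,042.56 = ¥454,224.04.
In-quota duty = ¥236,042.56 × 4.5% = ¥10,621.92. Over-quota duty = ¥454,224.04 × 25% = ¥113,556.01.
Line duty = ¥10,621.92 + ¥113,556.01 = ¥124,177.93.
Total = ¥145,382.57 + ¥124,177.93 = ¥269,560.50.

¥269,560.50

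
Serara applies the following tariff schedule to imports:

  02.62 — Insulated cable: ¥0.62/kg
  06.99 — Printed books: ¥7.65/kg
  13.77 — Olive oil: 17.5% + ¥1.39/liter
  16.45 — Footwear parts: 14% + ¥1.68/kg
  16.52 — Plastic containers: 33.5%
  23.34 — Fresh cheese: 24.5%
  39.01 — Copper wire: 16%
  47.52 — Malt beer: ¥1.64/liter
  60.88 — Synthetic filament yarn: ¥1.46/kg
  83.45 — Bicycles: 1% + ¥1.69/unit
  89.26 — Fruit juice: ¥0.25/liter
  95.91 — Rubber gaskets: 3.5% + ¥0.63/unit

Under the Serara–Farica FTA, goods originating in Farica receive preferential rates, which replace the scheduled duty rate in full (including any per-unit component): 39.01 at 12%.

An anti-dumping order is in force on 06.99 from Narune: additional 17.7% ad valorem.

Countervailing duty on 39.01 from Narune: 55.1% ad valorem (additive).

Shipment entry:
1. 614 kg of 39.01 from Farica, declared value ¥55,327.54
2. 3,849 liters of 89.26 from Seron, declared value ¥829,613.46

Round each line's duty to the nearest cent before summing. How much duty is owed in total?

Line 1 (39.01, Farica, 614 kg, ¥55,327.54):
Base rate for 39.01 is 16%.
Origin Farica qualifies under the Serara–Farica agreement and 39.01 is covered: preferential rate 12% applies instead.
The additional-duty order on 39.01 targets Narune, not Farica; it does not apply.
Duty = ¥55,327.54 × 12% = ¥6,639.30.
Line 2 (89.26, Seron, 3,849 liters, ¥829,613.46):
Base rate for 89.26 is ¥0.25/liter.
Duty = 3,849 × ¥0.25 = ¥962.25.
Total = ¥6,639.30 + ¥962.25 = ¥7,601.55.

¥7,601.55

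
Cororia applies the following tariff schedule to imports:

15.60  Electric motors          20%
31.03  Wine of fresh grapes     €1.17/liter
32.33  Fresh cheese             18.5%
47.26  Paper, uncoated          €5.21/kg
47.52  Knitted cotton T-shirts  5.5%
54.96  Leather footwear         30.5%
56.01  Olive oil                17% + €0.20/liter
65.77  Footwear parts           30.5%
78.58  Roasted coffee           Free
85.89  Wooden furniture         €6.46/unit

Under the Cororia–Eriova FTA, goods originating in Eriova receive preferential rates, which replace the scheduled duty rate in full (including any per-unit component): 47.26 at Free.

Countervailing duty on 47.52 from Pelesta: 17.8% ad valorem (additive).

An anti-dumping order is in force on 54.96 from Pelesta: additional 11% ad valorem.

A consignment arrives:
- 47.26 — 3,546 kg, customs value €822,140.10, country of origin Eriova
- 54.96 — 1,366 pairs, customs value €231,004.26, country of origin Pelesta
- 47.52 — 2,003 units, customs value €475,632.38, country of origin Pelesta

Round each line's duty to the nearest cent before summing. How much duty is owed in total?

Line 1 (47.26, Eriova, 3,546 kg, €822,140.10):
Base rate for 47.26 is €5.21/kg.
Origin Eriova qualifies under the Cororia–Eriova agreement and 47.26 is covered: preferential rate Free applies instead.
Duty = €822,140.10 × 0% = €0.00.
Line 2 (54.96, Pelesta, 1,366 pairs, €231,004.26):
Base rate for 54.96 is 30.5%.
Additional duty on 54.96 from Pelesta: +11%. Applied ad valorem rate: 30.5% + 11% = 41.5%.
Duty = €231,004.26 × 41.5% = €95,866.77.
Line 3 (47.52, Pelesta, 2,003 units, €475,632.38):
Base rate for 47.52 is 5.5%.
Additional duty on 47.52 from Pelesta: +17.8%. Applied ad valorem rate: 5.5% + 17.8% = 23.3%.
Duty = €475,632.38 × 23.3% = €110,822.34.
Total = €0.00 + €95,866.77 + €110,822.34 = €206,689.11.

€206,689.11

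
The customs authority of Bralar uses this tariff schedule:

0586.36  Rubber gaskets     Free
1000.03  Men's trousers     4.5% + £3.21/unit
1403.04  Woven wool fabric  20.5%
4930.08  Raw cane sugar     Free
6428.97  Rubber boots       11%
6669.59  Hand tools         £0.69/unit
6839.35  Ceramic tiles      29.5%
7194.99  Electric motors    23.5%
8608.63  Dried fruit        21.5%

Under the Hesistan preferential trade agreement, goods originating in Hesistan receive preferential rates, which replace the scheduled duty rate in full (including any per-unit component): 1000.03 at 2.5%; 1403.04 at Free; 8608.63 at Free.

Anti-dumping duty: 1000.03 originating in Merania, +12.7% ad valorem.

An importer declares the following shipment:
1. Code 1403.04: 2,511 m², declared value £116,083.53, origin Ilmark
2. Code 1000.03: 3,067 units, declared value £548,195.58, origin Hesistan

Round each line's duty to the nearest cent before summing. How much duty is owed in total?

£37,502.01

Line 1 (1403.04, Ilmark, 2,511 m², £116,083.53):
Base rate for 1403.04 is 20.5%.
1403.04 has an FTA preferential rate, but origin Ilmark is not Hesistan; base rate stands.
Duty = £116,083.53 × 20.5% = £23,797.12.
Line 2 (1000.03, Hesistan, 3,067 units, £548,195.58):
Base rate for 1000.03 is 4.5% + £3.21/unit.
Origin Hesistan qualifies under the Bralar–Hesistan agreement and 1000.03 is covered: preferential rate 2.5% applies instead.
The additional-duty order on 1000.03 targets Merania, not Hesistan; it does not apply.
Duty = £548,195.58 × 2.5% = £13,704.89.
Total = £23,797.12 + £13,704.89 = £37,502.01.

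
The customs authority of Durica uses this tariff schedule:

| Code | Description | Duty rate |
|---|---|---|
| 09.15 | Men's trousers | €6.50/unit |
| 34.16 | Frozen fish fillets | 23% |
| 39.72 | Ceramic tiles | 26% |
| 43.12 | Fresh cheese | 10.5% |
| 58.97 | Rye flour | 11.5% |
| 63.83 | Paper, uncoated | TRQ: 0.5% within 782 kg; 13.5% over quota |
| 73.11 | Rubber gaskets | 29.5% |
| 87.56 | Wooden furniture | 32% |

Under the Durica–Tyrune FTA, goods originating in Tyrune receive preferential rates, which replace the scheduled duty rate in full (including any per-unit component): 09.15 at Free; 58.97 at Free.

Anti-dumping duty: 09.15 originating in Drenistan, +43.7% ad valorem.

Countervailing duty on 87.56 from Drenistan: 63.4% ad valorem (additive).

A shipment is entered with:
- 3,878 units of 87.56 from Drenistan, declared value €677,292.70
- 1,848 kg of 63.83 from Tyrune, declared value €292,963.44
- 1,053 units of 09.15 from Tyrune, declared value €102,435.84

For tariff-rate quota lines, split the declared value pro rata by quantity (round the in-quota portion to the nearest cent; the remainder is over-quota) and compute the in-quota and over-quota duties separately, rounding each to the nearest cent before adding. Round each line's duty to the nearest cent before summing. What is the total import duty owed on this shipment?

Line 1 (87.56, Drenistan, 3,878 units, €677,292.70):
Base rate for 87.56 is 32%.
Additional duty on 87.56 from Drenistan: +63.4%. Applied ad valorem rate: 32% + 63.4% = 95.4%.
Duty = €677,292.70 × 95.4% = €646,137.24.
Line 2 (63.83, Tyrune, 1,848 kg, €292,963.44):
Code 63.83 is under a tariff-rate quota (threshold 782 kg). In-quota: 782 kg at 0.5%; over-quota: 1,066 kg at 13.5%.
Pro-rata value split: in-quota = €292,963.44 × 782/1,848 = €123,970.46; over-quota = €292,963.44 − €123,970.46 = €168,992.98.
In-quota duty = €123,970.46 × 0.5% = €619.85. Over-quota duty = €168,992.98 × 13.5% = €22,814.05.
Line duty = €619.85 + €22,814.05 = €23,433.90.
Line 3 (09.15, Tyrune, 1,053 units, €102,435.84):
Base rate for 09.15 is €6.50/unit.
Origin Tyrune qualifies under the Durica–Tyrune agreement and 09.15 is covered: preferential rate Free applies instead.
The additional-duty order on 09.15 targets Drenistan, not Tyrune; it does not apply.
Duty = €102,435.84 × 0% = €0.00.
Total = €646,137.24 + €23,433.90 + €0.00 = €669,571.14.

€669,571.14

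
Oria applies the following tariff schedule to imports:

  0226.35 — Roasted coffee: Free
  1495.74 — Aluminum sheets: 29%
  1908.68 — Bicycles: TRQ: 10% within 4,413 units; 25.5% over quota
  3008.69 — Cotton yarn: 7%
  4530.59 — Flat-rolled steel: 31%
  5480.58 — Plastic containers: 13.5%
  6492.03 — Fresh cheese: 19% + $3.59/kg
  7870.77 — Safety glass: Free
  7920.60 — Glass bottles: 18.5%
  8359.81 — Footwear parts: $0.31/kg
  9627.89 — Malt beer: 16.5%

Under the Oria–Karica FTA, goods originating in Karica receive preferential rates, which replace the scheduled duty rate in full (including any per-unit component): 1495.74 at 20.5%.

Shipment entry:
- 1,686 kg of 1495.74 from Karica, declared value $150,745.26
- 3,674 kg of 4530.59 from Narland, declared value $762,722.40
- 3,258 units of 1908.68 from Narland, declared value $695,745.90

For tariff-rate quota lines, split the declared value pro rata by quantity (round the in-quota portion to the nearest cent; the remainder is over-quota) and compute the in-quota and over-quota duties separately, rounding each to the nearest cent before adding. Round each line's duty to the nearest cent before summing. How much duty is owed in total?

Line 1 (1495.74, Karica, 1,686 kg, $150,745.26):
Base rate for 1495.74 is 29%.
Origin Karica qualifies under the Oria–Karica agreement and 1495.74 is covered: preferential rate 20.5% applies instead.
Duty = $150,745.26 × 20.5% = $30,902.78.
Line 2 (4530.59, Narland, 3,674 kg, $762,722.40):
Base rate for 4530.59 is 31%.
Duty = $762,722.40 × 31% = $236,443.94.
Line 3 (1908.68, Narland, 3,258 units, $695,745.90):
Code 1908.68 is under a tariff-rate quota (threshold 4,413 units). Quantity 3,258 units is within the quota, so the in-quota rate 10% applies to the full value.
Duty = $695,745.90 × 10% = $69,574.59.
Total = $30,902.78 + $236,443.94 + $69,574.59 = $336,921.31.

$336,921.31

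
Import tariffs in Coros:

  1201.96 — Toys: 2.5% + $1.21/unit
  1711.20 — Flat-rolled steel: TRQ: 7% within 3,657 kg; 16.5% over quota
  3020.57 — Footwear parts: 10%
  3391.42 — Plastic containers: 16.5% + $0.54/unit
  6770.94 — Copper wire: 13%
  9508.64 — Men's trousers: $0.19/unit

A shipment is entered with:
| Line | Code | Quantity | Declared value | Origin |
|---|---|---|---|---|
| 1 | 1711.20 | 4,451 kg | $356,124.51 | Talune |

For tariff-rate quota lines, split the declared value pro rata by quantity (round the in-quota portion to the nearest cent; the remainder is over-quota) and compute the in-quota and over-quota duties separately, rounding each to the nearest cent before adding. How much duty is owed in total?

Line 1 (1711.20, Talune, 4,451 kg, $356,124.51):
Code 1711.20 is under a tariff-rate quota (threshold 3,657 kg). In-quota: 3,657 kg at 7%; over-quota: 794 kg at 16.5%.
Pro-rata value split: in-quota = $356,124.51 × 3,657/4,451 = $292,596.57; over-quota = $356,124.51 − $292,596.57 = $63,527.94.
In-quota duty = $292,596.57 × 7% = $20,481.76. Over-quota duty = $63,527.94 × 16.5% = $10,482.11.
Line duty = $20,481.76 + $10,482.11 = $30,963.87.

$30,963.87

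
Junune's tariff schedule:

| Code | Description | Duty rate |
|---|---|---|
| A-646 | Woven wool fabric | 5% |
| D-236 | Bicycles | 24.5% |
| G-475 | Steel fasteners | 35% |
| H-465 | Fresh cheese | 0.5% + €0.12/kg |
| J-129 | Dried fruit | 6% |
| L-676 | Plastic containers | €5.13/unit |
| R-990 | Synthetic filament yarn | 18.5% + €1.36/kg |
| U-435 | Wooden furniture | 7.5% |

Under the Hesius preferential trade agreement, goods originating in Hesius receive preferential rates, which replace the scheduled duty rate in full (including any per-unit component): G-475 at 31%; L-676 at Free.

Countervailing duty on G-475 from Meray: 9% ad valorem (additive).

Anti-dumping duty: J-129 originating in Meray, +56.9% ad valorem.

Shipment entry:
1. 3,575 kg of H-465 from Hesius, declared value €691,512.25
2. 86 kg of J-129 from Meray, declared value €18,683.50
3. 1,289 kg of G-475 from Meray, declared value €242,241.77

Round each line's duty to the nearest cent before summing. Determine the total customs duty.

Line 1 (H-465, Hesius, 3,575 kg, €691,512.25):
Base rate for H-465 is 0.5% + €0.12/kg.
Origin Hesius is the FTA partner but H-465 is not on the preference list; base rate stands.
Duty = €691,512.25 × 0.5% + 3,575 × €0.12 = €3,886.56.
Line 2 (J-129, Meray, 86 kg, €18,683.50):
Base rate for J-129 is 6%.
Additional duty on J-129 from Meray: +56.9%. Applied ad valorem rate: 6% + 56.9% = 62.9%.
Duty = €18,683.50 × 62.9% = €11,751.92.
Line 3 (G-475, Meray, 1,289 kg, €242,241.77):
Base rate for G-475 is 35%.
G-475 has an FTA preferential rate, but origin Meray is not Hesius; base rate stands.
Additional duty on G-475 from Meray: +9%. Applied ad valorem rate: 35% + 9% = 44%.
Duty = €242,241.77 × 44% = €106,586.38.
Total = €3,886.56 + €11,751.92 + €106,586.38 = €122,224.86.

€122,224.86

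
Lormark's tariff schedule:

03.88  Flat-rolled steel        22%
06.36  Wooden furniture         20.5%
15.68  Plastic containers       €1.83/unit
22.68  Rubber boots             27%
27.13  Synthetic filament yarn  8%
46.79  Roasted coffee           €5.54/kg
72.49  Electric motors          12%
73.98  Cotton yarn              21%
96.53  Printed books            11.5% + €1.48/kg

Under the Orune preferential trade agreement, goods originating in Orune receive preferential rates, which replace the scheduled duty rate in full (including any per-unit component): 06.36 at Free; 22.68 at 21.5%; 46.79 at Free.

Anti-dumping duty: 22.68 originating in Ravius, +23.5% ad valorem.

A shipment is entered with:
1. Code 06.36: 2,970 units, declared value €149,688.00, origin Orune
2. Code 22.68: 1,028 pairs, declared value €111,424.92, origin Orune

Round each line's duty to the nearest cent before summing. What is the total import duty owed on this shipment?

Line 1 (06.36, Orune, 2,970 units, €149,688.00):
Base rate for 06.36 is 20.5%.
Origin Orune qualifies under the Lormark–Orune agreement and 06.36 is covered: preferential rate Free applies instead.
Duty = €149,688.00 × 0% = €0.00.
Line 2 (22.68, Orune, 1,028 pairs, €111,424.92):
Base rate for 22.68 is 27%.
Origin Orune qualifies under the Lormark–Orune agreement and 22.68 is covered: preferential rate 21.5% applies instead.
The additional-duty order on 22.68 targets Ravius, not Orune; it does not apply.
Duty = €111,424.92 × 21.5% = €23,956.36.
Total = €0.00 + €23,956.36 = €23,956.36.

€23,956.36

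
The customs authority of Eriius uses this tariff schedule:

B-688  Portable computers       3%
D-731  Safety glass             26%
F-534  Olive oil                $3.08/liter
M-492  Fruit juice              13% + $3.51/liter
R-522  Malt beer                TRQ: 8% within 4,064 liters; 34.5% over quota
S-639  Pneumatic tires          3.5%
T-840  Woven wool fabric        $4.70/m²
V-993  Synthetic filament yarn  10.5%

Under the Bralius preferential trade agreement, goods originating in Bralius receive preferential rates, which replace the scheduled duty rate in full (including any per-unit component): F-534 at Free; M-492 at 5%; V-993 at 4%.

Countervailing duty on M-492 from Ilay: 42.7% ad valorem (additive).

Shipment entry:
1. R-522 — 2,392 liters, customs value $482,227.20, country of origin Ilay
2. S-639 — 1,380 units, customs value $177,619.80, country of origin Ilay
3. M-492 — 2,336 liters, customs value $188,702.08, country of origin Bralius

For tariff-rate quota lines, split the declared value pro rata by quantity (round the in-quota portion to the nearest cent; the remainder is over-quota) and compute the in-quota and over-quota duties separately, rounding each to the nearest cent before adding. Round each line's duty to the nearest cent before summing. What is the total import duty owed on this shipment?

Line 1 (R-522, Ilay, 2,392 liters, $482,227.20):
Code R-522 is under a tariff-rate quota (threshold 4,064 liters). Quantity 2,392 liters is within the quota, so the in-quota rate 8% applies to the full value.
Duty = $482,227.20 × 8% = $38,578.18.
Line 2 (S-639, Ilay, 1,380 units, $177,619.80):
Base rate for S-639 is 3.5%.
Duty = $177,619.80 × 3.5% = $6,216.69.
Line 3 (M-492, Bralius, 2,336 liters, $188,702.08):
Base rate for M-492 is 13% + $3.51/liter.
Origin Bralius qualifies under the Eriius–Bralius agreement and M-492 is covered: preferential rate 5% applies instead.
The additional-duty order on M-492 targets Ilay, not Bralius; it does not apply.
Duty = $188,702.08 × 5% = $9,435.10.
Total = $38,578.18 + $6,216.69 + $9,435.10 = $54,229.97.

$54,229.97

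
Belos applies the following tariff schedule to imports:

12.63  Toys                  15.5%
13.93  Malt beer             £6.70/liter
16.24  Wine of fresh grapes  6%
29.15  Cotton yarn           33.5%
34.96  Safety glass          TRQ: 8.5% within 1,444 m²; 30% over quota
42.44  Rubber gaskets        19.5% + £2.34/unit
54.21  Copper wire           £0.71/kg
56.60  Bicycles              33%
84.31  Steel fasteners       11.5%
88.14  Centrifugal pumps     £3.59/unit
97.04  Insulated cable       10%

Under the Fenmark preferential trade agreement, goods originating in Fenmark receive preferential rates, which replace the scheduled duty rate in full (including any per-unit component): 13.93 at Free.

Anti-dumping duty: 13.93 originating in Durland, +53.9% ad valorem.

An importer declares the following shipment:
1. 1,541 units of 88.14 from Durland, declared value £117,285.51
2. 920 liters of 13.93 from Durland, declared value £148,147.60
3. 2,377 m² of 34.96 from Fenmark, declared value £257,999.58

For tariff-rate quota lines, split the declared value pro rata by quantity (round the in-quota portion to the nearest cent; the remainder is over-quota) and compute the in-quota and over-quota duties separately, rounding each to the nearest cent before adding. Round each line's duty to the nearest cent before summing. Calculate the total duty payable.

£135,250.30

Line 1 (88.14, Durland, 1,541 units, £117,285.51):
Base rate for 88.14 is £3.59/unit.
Duty = 1,541 × £3.59 = £5,532.19.
Line 2 (13.93, Durland, 920 liters, £148,147.60):
Base rate for 13.93 is £6.70/liter.
13.93 has an FTA preferential rate, but origin Durland is not Fenmark; base rate stands.
Additional duty on 13.93 from Durland: +53.9% ad valorem. Applied ad valorem rate = 53.9%.
Duty = £148,147.60 × 53.9% + 920 × £6.70 = £86,015.56.
Line 3 (34.96, Fenmark, 2,377 m², £257,999.58):
Code 34.96 is under a tariff-rate quota (threshold 1,444 m²). In-quota: 1,444 m² at 8.5%; over-quota: 933 m² at 30%.
Pro-rata value split: in-quota = £257,999.58 × 1,444/2,377 = £156,731.76; over-quota = £257,999.58 − £156,731.76 = £101,267.82.
In-quota duty = £156,731.76 × 8.5% = £13,322.20. Over-quota duty = £101,267.82 × 30% = £30,380.35.
Line duty = £13,322.20 + £30,380.35 = £43,702.55.
Total = £5,532.19 + £86,015.56 + £43,702.55 = £135,250.30.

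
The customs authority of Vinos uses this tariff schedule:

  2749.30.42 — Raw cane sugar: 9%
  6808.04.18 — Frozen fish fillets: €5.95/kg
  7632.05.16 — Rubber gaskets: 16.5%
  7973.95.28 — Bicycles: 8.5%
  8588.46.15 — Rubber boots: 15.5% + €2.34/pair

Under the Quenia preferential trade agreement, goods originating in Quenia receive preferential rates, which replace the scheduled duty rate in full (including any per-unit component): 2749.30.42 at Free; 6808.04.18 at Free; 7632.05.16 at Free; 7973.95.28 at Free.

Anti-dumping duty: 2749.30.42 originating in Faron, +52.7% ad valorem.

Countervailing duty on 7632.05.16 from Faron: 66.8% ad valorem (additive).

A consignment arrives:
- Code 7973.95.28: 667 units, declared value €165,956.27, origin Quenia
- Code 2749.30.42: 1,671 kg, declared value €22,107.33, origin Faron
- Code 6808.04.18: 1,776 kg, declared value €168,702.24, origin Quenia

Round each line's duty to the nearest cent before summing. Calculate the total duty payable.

Line 1 (7973.95.28, Quenia, 667 units, €165,956.27):
Base rate for 7973.95.28 is 8.5%.
Origin Quenia qualifies under the Vinos–Quenia agreement and 7973.95.28 is covered: preferential rate Free applies instead.
Duty = €165,956.27 × 0% = €0.00.
Line 2 (2749.30.42, Faron, 1,671 kg, €22,107.33):
Base rate for 2749.30.42 is 9%.
2749.30.42 has an FTA preferential rate, but origin Faron is not Quenia; base rate stands.
Additional duty on 2749.30.42 from Faron: +52.7%. Applied ad valorem rate: 9% + 52.7% = 61.7%.
Duty = €22,107.33 × 61.7% = €13,640.22.
Line 3 (6808.04.18, Quenia, 1,776 kg, €168,702.24):
Base rate for 6808.04.18 is €5.95/kg.
Origin Quenia qualifies under the Vinos–Quenia agreement and 6808.04.18 is covered: preferential rate Free applies instead.
Duty = €168,702.24 × 0% = €0.00.
Total = €0.00 + €13,640.22 + €0.00 = €13,640.22.

€13,640.22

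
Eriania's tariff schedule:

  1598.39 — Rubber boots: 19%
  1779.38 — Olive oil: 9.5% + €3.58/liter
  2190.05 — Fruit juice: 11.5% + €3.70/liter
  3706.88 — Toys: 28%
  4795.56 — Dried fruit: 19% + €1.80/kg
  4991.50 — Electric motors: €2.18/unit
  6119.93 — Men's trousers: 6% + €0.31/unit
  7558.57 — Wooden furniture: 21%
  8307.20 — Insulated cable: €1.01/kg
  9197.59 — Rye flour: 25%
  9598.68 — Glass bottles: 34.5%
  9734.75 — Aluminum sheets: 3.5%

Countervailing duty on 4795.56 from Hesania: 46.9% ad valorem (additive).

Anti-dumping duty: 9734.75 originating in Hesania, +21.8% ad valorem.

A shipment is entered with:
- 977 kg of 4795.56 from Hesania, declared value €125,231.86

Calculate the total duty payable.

Line 1 (4795.56, Hesania, 977 kg, €125,231.86):
Base rate for 4795.56 is 19% + €1.80/kg.
Additional duty on 4795.56 from Hesania: +46.9%. Applied ad valorem rate: 19% + 46.9% = 65.9%.
Duty = €125,231.86 × 65.9% + 977 × €1.80 = €84,286.40.

€84,286.40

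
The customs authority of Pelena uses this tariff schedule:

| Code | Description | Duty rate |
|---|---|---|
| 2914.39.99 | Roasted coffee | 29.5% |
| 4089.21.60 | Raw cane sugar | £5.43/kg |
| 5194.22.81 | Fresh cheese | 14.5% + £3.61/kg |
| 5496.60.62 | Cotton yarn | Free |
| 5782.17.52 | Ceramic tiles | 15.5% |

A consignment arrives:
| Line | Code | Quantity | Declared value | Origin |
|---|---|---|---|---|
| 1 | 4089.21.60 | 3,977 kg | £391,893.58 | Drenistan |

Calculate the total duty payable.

£21,595.11

Line 1 (4089.21.60, Drenistan, 3,977 kg, £391,893.58):
Base rate for 4089.21.60 is £5.43/kg.
Duty = 3,977 × £5.43 = £21,595.11.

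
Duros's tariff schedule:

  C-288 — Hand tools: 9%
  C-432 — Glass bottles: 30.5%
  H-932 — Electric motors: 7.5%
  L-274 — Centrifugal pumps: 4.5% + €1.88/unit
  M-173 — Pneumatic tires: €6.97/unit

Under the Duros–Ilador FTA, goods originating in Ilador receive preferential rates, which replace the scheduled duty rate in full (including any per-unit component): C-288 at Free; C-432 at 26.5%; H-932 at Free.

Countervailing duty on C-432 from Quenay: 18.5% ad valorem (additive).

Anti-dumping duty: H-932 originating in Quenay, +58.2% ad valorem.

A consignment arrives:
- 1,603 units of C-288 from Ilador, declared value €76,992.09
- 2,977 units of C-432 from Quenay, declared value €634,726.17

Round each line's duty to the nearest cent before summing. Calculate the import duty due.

Line 1 (C-288, Ilador, 1,603 units, €76,992.09):
Base rate for C-288 is 9%.
Origin Ilador qualifies under the Duros–Ilador agreement and C-288 is covered: preferential rate Free applies instead.
Duty = €76,992.09 × 0% = €0.00.
Line 2 (C-432, Quenay, 2,977 units, €634,726.17):
Base rate for C-432 is 30.5%.
C-432 has an FTA preferential rate, but origin Quenay is not Ilador; base rate stands.
Additional duty on C-432 from Quenay: +18.5%. Applied ad valorem rate: 30.5% + 18.5% = 49%.
Duty = €634,726.17 × 49% = €311,015.82.
Total = €0.00 + €311,015.82 = €311,015.82.

€311,015.82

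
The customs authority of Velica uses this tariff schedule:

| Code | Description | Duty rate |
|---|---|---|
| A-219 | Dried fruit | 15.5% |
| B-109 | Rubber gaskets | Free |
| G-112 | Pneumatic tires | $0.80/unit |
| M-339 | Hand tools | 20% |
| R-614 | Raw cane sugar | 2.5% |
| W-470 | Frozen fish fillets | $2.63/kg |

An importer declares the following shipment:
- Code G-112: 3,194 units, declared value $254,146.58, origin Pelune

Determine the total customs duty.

Line 1 (G-112, Pelune, 3,194 units, $254,146.58):
Base rate for G-112 is $0.80/unit.
Duty = 3,194 × $0.80 = $2,555.20.

$2,555.20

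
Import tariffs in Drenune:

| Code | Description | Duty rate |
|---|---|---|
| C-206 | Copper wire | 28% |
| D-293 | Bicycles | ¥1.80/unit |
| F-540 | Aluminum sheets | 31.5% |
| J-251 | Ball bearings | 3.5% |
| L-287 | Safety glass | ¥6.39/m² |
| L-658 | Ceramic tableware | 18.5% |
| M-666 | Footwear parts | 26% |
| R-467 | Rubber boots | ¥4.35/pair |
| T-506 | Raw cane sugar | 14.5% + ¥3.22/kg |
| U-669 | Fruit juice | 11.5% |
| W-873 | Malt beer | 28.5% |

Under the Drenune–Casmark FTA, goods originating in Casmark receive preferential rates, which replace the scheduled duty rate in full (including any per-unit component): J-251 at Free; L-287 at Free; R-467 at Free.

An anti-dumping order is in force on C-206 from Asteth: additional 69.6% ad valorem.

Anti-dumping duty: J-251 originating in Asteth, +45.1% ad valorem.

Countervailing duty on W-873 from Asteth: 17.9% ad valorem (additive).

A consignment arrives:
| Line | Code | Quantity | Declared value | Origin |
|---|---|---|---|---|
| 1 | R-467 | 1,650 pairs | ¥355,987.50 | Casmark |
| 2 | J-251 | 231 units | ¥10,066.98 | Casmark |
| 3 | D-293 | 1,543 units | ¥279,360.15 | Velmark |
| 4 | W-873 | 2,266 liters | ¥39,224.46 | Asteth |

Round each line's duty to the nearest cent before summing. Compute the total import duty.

Line 1 (R-467, Casmark, 1,650 pairs, ¥355,987.50):
Base rate for R-467 is ¥4.35/pair.
Origin Casmark qualifies under the Drenune–Casmark agreement and R-467 is covered: preferential rate Free applies instead.
Duty = ¥355,987.50 × 0% = ¥0.00.
Line 2 (J-251, Casmark, 231 units, ¥10,066.98):
Base rate for J-251 is 3.5%.
Origin Casmark qualifies under the Drenune–Casmark agreement and J-251 is covered: preferential rate Free applies instead.
The additional-duty order on J-251 targets Asteth, not Casmark; it does not apply.
Duty = ¥10,066.98 × 0% = ¥0.00.
Line 3 (D-293, Velmark, 1,543 units, ¥279,360.15):
Base rate for D-293 is ¥1.80/unit.
Duty = 1,543 × ¥1.80 = ¥2,777.40.
Line 4 (W-873, Asteth, 2,266 liters, ¥39,224.46):
Base rate for W-873 is 28.5%.
Additional duty on W-873 from Asteth: +17.9%. Applied ad valorem rate: 28.5% + 17.9% = 46.4%.
Duty = ¥39,224.46 × 46.4% = ¥18,200.15.
Total = ¥0.00 + ¥0.00 + ¥2,777.40 + ¥18,200.15 = ¥20,977.55.

¥20,977.55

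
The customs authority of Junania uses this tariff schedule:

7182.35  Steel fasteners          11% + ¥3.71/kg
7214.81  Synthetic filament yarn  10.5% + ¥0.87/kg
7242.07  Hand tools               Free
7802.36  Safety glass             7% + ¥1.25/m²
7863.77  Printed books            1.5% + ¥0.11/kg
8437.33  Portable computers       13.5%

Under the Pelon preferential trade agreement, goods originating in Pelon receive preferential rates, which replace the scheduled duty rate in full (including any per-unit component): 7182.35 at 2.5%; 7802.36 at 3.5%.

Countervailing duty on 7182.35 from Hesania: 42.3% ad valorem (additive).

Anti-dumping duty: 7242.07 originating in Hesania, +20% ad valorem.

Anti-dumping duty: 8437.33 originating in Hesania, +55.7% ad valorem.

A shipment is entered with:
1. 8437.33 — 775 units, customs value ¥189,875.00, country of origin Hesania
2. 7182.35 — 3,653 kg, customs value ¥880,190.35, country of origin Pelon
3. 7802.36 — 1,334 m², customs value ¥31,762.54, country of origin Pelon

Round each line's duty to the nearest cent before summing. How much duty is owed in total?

Line 1 (8437.33, Hesania, 775 units, ¥189,875.00):
Base rate for 8437.33 is 13.5%.
Additional duty on 8437.33 from Hesania: +55.7%. Applied ad valorem rate: 13.5% + 55.7% = 69.2%.
Duty = ¥189,875.00 × 69.2% = ¥131,393.50.
Line 2 (7182.35, Pelon, 3,653 kg, ¥880,190.35):
Base rate for 7182.35 is 11% + ¥3.71/kg.
Origin Pelon qualifies under the Junania–Pelon agreement and 7182.35 is covered: preferential rate 2.5% applies instead.
The additional-duty order on 7182.35 targets Hesania, not Pelon; it does not apply.
Duty = ¥880,190.35 × 2.5% = ¥22,004.76.
Line 3 (7802.36, Pelon, 1,334 m², ¥31,762.54):
Base rate for 7802.36 is 7% + ¥1.25/m².
Origin Pelon qualifies under the Junania–Pelon agreement and 7802.36 is covered: preferential rate 3.5% applies instead.
Duty = ¥31,762.54 × 3.5% = ¥1,111.69.
Total = ¥131,393.50 + ¥22,004.76 + ¥1,111.69 = ¥154,509.95.

¥154,509.95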